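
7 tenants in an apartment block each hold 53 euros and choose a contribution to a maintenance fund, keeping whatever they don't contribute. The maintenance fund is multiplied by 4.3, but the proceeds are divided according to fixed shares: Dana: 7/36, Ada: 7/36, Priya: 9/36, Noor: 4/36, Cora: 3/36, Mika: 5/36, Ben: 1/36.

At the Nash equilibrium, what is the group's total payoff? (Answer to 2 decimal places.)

Player j's private return per contributed unit is 4.3 × (j's share). Contributing is weakly dominant for j when that share is at least 1/4.3 = 0.2326, and contributing 0 is dominant otherwise.
Priya alone (share 9/36) is above the threshold, contributing 53; the remaining 6 contribute 0. Total contributed: 53.
The maintenance fund pays out 4.3 × 53 = 227.90 in total (split across the unequal shares, but the aggregate is all that matters for the group sum).
The 6 free-riders keep 53 each, adding 318. Group total = 318 + 227.90 = 545.90.

545.90 euros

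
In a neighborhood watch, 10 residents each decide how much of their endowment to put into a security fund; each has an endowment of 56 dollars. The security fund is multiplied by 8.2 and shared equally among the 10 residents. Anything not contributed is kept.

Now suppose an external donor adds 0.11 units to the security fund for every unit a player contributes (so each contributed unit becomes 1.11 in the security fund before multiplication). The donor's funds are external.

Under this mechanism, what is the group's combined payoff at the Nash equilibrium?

560.00 dollars

The effective private return is 8.2 × 1.11 / 10 = 0.9102, which is still under 1, so the mechanism doesn't change anyone's dominant strategy: zero contribution.
Everyone keeps their endowment and the group total is 10 × 56 = 560.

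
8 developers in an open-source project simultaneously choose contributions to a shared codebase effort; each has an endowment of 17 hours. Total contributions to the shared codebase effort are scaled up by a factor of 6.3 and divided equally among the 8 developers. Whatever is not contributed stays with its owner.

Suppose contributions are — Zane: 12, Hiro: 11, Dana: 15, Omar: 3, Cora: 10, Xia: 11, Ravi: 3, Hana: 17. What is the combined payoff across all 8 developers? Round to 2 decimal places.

Total contributed: 12 + 11 + 15 + 3 + 10 + 11 + 3 + 17 = 82; total kept: 8 × 17 − 82 = 54.
The shared codebase effort pays out 6.3 × 82 = 516.60 in aggregate.
Group total = 54 + 516.60 = 570.60.

570.60 hours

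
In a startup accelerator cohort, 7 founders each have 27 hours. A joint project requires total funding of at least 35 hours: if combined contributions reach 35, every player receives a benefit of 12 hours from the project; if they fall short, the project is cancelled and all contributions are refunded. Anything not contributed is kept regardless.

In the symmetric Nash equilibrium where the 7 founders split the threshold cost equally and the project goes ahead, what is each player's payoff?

34 hours

Equal share of the threshold: 35/7 = 5.
At this profile no one gains by cutting their contribution: any cut drops the total below 35, the project is cancelled, contributions are refunded, and the deviator ends with 27, which is less than 27 − 5 + 12 = 34. Contributing more than 5 just wastes the excess. So contributing exactly 5 is a best response.
Each player's payoff: 27 − 5 + 12 = 34.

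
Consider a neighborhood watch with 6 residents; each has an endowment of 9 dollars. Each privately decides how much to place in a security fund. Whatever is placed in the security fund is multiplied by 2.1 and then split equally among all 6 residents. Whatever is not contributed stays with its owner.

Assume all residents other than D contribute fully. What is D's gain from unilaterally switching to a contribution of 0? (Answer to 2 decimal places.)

Switching from a contribution of 9 to 0 lets D keep an extra 9 dollars, but lowers the security fund by 9, which costs D their own share of that drop: 2.1/6 × 9 = 3.15.
Net gain = 9 − 3.15 = 5.85. The private return per contributed unit (0.3500) is below 1, so free-riding is indeed the best response regardless of what the others do.

5.85 dollars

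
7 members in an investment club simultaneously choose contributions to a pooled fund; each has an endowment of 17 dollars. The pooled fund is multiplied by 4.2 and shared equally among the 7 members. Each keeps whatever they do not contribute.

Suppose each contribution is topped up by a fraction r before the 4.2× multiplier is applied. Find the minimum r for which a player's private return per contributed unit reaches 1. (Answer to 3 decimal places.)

With matching at rate r, one contributed unit becomes (1 + r) in the pooled fund and returns 4.2 × (1 + r) / 7 to the contributor.
Setting this equal to 1: 1 + r = 7/4.2 = 1.6667.
So the minimum matching rate is r = 1.6667 − 1 = 0.667.

0.667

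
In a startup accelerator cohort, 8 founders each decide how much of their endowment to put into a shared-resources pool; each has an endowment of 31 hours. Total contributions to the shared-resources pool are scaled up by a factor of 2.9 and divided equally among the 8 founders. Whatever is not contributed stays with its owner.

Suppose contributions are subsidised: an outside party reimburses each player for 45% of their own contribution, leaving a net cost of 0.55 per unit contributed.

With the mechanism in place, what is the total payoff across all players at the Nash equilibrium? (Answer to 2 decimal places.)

The effective private return is (2.9/8) / 0.55 = 0.6591, which is still under 1, so the mechanism doesn't change anyone's dominant strategy: zero contribution.
At the Nash equilibrium no one contributes; group total payoff = 8 × 31 = 248.

248.00 hours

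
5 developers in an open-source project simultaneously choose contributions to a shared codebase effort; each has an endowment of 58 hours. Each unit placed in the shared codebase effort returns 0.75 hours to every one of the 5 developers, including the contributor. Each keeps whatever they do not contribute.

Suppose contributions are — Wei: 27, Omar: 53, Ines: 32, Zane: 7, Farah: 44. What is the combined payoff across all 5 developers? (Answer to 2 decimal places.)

738.25 hours

Total contributed: 27 + 53 + 32 + 7 + 44 = 163; total kept: 5 × 58 − 163 = 127.
The shared codebase effort pays out 0.75 × 5 × 163 = 611.25 in aggregate.
Group total = 127 + 611.25 = 738.25.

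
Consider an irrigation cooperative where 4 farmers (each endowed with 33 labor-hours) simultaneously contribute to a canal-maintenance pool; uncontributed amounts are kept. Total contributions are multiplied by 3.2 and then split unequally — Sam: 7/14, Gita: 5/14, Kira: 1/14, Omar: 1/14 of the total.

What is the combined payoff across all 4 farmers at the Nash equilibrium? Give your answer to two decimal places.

277.20 labor-hours

For player j, contributing a unit is worthwhile iff 3.2 × (j's share) ≥ 1, i.e. iff j's share is at least 0.3125.
Sam and Gita are above the threshold, contributing 33 each; the remaining 2 contribute 0. Total contributed: 66.
The canal-maintenance pool pays out 3.2 × 66 = 211.20 in total (split across the unequal shares, but the aggregate is all that matters for the group sum).
The 2 free-riders keep 33 each, adding 66. Group total = 66 + 211.20 = 277.20.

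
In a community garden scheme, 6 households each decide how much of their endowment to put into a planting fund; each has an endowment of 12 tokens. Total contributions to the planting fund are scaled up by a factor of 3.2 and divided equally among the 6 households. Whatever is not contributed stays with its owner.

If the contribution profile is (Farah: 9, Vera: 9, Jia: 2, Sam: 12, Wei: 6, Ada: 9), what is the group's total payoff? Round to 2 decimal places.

175.40 tokens

Total contributed: 9 + 9 + 2 + 12 + 6 + 9 = 47; total kept: 6 × 12 − 47 = 25.
The planting fund pays out 3.2 × 47 = 150.40 in aggregate.
Group total = 25 + 150.40 = 175.40.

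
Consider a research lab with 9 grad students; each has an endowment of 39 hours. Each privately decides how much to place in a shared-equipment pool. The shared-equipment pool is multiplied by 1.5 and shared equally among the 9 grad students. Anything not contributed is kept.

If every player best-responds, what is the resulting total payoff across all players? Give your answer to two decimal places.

Each contributed unit returns 1.5/9 = 0.1667 to its contributor — below 1 — so contributing 0 is dominant for every player. At the Nash equilibrium everyone keeps their 39, and the group total is 9 × 39 = 351.

351.00 hours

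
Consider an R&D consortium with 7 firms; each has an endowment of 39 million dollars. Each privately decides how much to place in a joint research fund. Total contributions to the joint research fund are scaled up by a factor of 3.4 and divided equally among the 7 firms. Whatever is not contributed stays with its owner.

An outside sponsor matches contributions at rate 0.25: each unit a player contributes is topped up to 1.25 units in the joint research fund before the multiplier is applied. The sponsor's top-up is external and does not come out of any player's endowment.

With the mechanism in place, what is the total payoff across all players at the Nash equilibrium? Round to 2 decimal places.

With the mechanism, a contributed unit returns 3.4 × 1.25 / 7 = 0.6071 per unit of net cost — still below 1 — so contributing 0 remains dominant for every player.
At the Nash equilibrium no one contributes; group total payoff = 7 × 39 = 273.

273.00 million dollars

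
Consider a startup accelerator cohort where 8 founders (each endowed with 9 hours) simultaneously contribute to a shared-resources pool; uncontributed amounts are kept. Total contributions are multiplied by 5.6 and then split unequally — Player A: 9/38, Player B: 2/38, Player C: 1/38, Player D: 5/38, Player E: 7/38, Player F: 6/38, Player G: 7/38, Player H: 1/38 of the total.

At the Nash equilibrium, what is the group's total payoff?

196.20 hours

Each unit j contributes comes back to j as 5.6 × (j's share), so j prefers to contribute only if that share exceeds 1/5.6 = 0.1786; otherwise keeping the unit dominates.
The shares above 0.1786 belong to Player A, Player E and Player G, contributing 9 each; the remaining 5 contribute 0. Total contributed: 27.
The shared-resources pool pays out 5.6 × 27 = 151.20 in total (split across the unequal shares, but the aggregate is all that matters for the group sum).
The 5 free-riders keep 9 each, adding 45. Group total = 45 + 151.20 = 196.20.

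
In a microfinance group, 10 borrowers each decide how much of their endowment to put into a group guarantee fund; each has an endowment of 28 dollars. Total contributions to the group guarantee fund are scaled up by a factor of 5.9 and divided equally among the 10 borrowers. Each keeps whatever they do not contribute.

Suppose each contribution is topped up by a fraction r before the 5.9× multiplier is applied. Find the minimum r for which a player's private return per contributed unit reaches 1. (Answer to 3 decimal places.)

With matching at rate r, one contributed unit becomes (1 + r) in the group guarantee fund and returns 5.9 × (1 + r) / 10 to the contributor.
Setting this equal to 1: 1 + r = 10/5.9 = 1.6949.
So the minimum matching rate is r = 1.6949 − 1 = 0.695.

0.695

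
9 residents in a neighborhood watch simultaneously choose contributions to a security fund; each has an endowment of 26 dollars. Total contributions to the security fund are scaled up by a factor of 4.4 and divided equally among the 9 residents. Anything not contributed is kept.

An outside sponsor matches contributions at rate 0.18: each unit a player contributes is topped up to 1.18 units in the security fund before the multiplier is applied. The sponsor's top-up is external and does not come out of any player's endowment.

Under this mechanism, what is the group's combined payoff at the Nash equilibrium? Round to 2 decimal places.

234.00 dollars

The effective private return is 4.4 × 1.18 / 9 = 0.5769, which is still under 1, so the mechanism doesn't change anyone's dominant strategy: zero contribution.
Everyone keeps their endowment and the group total is 9 × 26 = 234.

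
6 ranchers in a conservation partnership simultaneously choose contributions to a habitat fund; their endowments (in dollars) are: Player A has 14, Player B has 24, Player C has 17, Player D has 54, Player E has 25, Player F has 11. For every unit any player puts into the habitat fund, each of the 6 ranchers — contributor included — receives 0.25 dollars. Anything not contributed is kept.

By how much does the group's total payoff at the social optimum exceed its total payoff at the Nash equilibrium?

The private return per contributed unit is 0.25 < 1 for everyone, so the Nash equilibrium is zero contribution and the group total is Σ E_j = 14 + 24 + 17 + 54 + 25 + 11 = 145.
Each contributed unit returns 1.500 to the group, so the social optimum is full contribution by everyone: group total = 1.500 × 145 = 217.50.
Efficiency loss = (1.500 − 1) × 145 = 72.50.

72.50 dollars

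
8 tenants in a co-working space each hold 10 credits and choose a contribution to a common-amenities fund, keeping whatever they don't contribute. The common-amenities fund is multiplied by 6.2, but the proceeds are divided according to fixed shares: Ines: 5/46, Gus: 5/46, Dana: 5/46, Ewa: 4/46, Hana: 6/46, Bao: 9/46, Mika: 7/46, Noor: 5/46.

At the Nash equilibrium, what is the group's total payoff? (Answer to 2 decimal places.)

132.00 credits

A player with share s gets back 6.2·s per unit contributed, so full contribution is dominant for anyone with s > 1/6.2 = 0.1613 and zero contribution is dominant for anyone below.
Bao alone (share 9/46) is above the threshold, contributing 10; the remaining 7 contribute 0. Total contributed: 10.
The common-amenities fund pays out 6.2 × 10 = 62.00 in total (split across the unequal shares, but the aggregate is all that matters for the group sum).
The 7 free-riders keep 10 each, adding 70. Group total = 70 + 62.00 = 132.00.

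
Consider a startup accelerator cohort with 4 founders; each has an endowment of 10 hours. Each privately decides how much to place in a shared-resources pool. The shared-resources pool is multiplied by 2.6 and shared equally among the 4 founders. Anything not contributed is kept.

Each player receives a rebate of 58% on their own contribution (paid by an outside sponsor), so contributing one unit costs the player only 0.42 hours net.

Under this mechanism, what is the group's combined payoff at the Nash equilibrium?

127.20 hours

With the mechanism, a contributed unit returns (2.6/4) / 0.42 = 1.5476 per unit of net cost to the contributor — now above 1 — so contributing fully is weakly dominant for every player.
At the Nash equilibrium everyone contributes 10. Group total payoff = 4 × (10 × 0.58 + 2.6 × 10) = 127.20.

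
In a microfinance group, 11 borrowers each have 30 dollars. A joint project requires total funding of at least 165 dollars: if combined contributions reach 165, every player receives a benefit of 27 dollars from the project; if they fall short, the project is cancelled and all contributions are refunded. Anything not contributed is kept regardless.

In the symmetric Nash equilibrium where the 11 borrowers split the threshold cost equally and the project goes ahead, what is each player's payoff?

42 dollars

Equal share of the threshold: 165/11 = 15.
At this profile no one gains by cutting their contribution: any cut drops the total below 165, the project is cancelled, contributions are refunded, and the deviator ends with 30, which is less than 30 − 15 + 27 = 42. Contributing more than 15 just wastes the excess. So contributing exactly 15 is a best response.
Each player's payoff: 30 − 15 + 27 = 42.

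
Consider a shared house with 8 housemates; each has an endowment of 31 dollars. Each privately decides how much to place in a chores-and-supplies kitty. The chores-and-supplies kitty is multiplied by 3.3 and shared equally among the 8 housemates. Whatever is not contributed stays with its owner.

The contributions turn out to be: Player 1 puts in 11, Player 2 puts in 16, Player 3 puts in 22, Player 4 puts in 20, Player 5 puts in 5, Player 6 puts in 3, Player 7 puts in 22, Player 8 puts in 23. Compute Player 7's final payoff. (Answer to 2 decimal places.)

59.33 dollars

Total contributed: 11 + 16 + 22 + 20 + 5 + 3 + 22 + 23 = 122.
Each receives 3.3 × 122 / 8 = 50.33 from the chores-and-supplies kitty.
Player 7 keeps 31 − 22 = 9, so Player 7's payoff is 9 + 50.33 = 59.33.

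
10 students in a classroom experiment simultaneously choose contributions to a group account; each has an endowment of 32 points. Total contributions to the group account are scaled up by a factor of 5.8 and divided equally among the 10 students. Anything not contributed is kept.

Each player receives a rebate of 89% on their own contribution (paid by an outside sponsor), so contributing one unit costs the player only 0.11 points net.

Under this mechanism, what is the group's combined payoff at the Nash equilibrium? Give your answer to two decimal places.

2140.80 points

With the mechanism, a contributed unit returns (5.8/10) / 0.11 = 5.2727 per unit of net cost to the contributor — now above 1 — so contributing fully is weakly dominant for every player.
So the Nash equilibrium is full contribution by all 10; the group earns 10 × (32 × 0.89 + 5.8 × 32) = 2140.80.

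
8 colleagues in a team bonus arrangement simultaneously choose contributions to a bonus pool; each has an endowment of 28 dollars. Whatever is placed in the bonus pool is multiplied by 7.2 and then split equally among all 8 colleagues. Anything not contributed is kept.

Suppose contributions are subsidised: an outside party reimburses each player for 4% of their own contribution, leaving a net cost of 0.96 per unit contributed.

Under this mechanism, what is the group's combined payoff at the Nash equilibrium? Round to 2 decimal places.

224.00 dollars

The effective private return is (7.2/8) / 0.96 = 0.9375, which is still under 1, so the mechanism doesn't change anyone's dominant strategy: zero contribution.
At the Nash equilibrium no one contributes; group total payoff = 8 × 28 = 224.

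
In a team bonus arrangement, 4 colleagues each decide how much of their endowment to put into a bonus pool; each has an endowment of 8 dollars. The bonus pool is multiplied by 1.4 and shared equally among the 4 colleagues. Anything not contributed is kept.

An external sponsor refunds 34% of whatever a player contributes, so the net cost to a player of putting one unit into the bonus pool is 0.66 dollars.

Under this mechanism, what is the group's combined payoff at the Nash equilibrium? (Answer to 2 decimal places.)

32.00 dollars

Even with the mechanism, each unit contributed returns only (1.4/4) / 0.66 = 0.5303 per unit of net cost, so contributing nothing is still dominant.
Everyone keeps their endowment and the group total is 4 × 8 = 32.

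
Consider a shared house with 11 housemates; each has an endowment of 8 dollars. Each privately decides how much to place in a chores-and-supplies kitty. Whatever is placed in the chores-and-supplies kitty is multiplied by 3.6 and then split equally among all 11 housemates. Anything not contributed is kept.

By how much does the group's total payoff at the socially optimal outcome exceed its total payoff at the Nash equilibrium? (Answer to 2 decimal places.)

228.80 dollars

Each contributed unit returns 3.6/11 = 0.3273 to its contributor — below 1 — so contributing 0 is dominant for every player. At the Nash equilibrium everyone keeps their 8, and the group total is 11 × 8 = 88.
Each contributed unit returns 3.600 to the group as a whole (0.3273 to each of 11 players), which exceeds 1, so the social optimum is full contribution: group total = 3.600 × 88 = 316.80.
Efficiency loss = 316.80 − 88 = 228.80.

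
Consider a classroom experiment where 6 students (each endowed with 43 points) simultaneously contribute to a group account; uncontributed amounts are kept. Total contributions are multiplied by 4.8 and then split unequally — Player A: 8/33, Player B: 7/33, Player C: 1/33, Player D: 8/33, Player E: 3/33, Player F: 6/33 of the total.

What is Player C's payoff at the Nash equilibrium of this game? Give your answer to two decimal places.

Each unit j contributes comes back to j as 4.8 × (j's share), so j prefers to contribute only if that share exceeds 1/4.8 = 0.2083; otherwise keeping the unit dominates.
Player A, Player B and Player D are above the threshold, contributing 43 each; the remaining 3 contribute 0. Total contributed: 129.
Player C keeps 43 and receives 4.8 × 129 × 1/33 = 18.76 from the group account, for a payoff of 61.76.

61.76 points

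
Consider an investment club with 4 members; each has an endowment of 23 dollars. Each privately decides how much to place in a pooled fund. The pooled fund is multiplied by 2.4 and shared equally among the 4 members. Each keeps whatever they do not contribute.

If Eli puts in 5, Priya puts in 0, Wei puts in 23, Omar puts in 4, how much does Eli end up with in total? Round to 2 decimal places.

Total contributed: 5 + 0 + 23 + 4 = 32.
Each receives 2.4 × 32 / 4 = 19.20 from the pooled fund.
Eli keeps 23 − 5 = 18, so Eli's payoff is 18 + 19.20 = 37.20.

37.20 dollars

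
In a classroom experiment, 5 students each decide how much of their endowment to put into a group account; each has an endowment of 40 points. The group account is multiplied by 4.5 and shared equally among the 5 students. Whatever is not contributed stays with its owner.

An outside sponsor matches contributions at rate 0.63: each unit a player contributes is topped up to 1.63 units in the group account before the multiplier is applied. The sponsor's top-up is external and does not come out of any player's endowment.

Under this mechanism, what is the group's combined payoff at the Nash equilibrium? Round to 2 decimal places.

The effective private return per unit is now 4.5 × 1.63 / 5 = 1.4670 > 1, so every player's dominant strategy flips to full contribution.
So the Nash equilibrium is full contribution by all 5; the group earns 4.5 × 1.63 × 200 = 1467.00.

1467.00 points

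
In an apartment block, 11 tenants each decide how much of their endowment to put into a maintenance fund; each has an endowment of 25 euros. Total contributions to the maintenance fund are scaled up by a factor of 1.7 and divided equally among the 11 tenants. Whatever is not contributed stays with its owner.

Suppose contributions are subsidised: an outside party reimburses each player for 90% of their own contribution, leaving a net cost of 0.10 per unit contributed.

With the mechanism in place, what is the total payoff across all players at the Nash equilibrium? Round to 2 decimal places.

With the mechanism, a contributed unit returns (1.7/11) / 0.10 = 1.5455 per unit of net cost to the contributor — now above 1 — so contributing fully is weakly dominant for every player.
So the Nash equilibrium is full contribution by all 11; the group earns 11 × (25 × 0.90 + 1.7 × 25) = 715.00.

715.00 euros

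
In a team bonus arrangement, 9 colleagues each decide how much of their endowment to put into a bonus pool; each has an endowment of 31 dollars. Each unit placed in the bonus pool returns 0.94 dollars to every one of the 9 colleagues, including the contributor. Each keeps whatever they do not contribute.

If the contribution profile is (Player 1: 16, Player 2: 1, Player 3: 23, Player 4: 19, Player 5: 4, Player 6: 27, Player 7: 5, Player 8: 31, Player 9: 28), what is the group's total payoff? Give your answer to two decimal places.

Total contributed: 16 + 1 + 23 + 19 + 4 + 27 + 5 + 31 + 28 = 154; total kept: 9 × 31 − 154 = 125.
The bonus pool pays out 0.94 × 9 × 154 = 1302.84 in aggregate.
Group total = 125 + 1302.84 = 1427.84.

1427.84 dollars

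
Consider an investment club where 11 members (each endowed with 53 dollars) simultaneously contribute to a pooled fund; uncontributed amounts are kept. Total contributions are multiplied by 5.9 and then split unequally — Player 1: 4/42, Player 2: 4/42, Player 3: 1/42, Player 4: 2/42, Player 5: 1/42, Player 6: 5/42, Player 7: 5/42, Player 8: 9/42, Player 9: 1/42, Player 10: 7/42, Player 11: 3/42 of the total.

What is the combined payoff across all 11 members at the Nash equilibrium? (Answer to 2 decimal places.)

842.70 dollars

For player j, contributing a unit is worthwhile iff 5.9 × (j's share) ≥ 1, i.e. iff j's share is at least 0.1695.
Player 8 alone (share 9/42) is above the threshold, contributing 53; the remaining 10 contribute 0. Total contributed: 53.
The pooled fund pays out 5.9 × 53 = 312.70 in total (split across the unequal shares, but the aggregate is all that matters for the group sum).
The 10 free-riders keep 53 each, adding 530. Group total = 530 + 312.70 = 842.70.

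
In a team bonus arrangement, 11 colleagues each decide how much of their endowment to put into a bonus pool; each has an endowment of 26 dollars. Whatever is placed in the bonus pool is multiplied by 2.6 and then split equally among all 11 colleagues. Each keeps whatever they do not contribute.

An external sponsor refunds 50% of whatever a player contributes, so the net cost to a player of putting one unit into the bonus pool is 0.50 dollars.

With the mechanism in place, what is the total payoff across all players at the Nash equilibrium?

With the mechanism, a contributed unit returns (2.6/11) / 0.50 = 0.4727 per unit of net cost — still below 1 — so contributing 0 remains dominant for every player.
At the Nash equilibrium no one contributes; group total payoff = 11 × 26 = 286.

286.00 dollars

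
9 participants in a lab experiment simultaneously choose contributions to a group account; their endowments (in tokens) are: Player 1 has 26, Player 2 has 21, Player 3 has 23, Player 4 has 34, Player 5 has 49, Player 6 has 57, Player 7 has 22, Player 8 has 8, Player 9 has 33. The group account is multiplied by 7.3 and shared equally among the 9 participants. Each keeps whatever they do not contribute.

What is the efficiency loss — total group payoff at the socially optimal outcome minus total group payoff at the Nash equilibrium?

The private return per contributed unit is 7.3/9 = 0.8111 < 1 for every player regardless of endowment, so the Nash equilibrium is zero contribution and the group total is Σ E_j = 26 + 21 + 23 + 34 + 49 + 57 + 22 + 8 + 33 = 273.
Each contributed unit returns 7.300 to the group, so the social optimum is full contribution by everyone: group total = 7.300 × 273 = 1992.90.
Efficiency loss = (7.300 − 1) × 273 = 1719.90.

1719.90 tokens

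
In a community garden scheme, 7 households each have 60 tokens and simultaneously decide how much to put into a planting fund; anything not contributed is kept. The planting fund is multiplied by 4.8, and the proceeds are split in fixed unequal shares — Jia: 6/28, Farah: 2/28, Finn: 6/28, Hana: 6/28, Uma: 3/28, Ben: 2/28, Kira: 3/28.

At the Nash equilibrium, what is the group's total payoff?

For player j, contributing a unit is worthwhile iff 4.8 × (j's share) ≥ 1, i.e. iff j's share is at least 0.2083.
The shares above 0.2083 belong to Jia, Finn and Hana, contributing 60 each; the remaining 4 contribute 0. Total contributed: 180.
The planting fund pays out 4.8 × 180 = 864.00 in total (split across the unequal shares, but the aggregate is all that matters for the group sum).
The 4 free-riders keep 60 each, adding 240. Group total = 240 + 864.00 = 1104.00.

1104.00 tokens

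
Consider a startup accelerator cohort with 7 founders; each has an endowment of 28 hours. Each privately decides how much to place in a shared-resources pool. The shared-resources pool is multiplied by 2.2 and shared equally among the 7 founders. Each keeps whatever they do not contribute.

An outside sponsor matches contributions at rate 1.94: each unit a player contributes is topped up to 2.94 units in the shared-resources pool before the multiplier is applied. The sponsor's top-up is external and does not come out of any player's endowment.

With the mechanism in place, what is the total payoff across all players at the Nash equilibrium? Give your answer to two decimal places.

The effective private return is 2.2 × 2.94 / 7 = 0.9240, which is still under 1, so the mechanism doesn't change anyone's dominant strategy: zero contribution.
At the Nash equilibrium no one contributes; group total payoff = 7 × 28 = 196.

196.00 hours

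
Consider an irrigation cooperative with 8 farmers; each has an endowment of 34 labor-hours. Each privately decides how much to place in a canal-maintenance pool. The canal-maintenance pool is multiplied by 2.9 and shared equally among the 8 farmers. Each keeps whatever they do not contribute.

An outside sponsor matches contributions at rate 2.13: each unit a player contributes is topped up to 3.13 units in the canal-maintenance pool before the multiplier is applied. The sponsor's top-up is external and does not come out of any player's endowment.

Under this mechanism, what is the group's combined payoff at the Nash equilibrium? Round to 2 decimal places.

With the mechanism, a contributed unit returns 2.9 × 3.13 / 8 = 1.1346 per unit of net cost to the contributor — now above 1 — so contributing fully is weakly dominant for every player.
At the Nash equilibrium everyone contributes 34. Group total payoff = 2.9 × 3.13 × 272 = 2468.94.

2468.94 labor-hours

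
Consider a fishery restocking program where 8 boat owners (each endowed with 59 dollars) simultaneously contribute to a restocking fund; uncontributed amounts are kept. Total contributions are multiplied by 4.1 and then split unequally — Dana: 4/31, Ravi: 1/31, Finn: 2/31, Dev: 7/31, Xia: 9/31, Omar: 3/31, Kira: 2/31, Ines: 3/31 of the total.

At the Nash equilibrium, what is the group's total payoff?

654.90 dollars

A player with share s gets back 4.1·s per unit contributed, so full contribution is dominant for anyone with s > 1/4.1 = 0.2439 and zero contribution is dominant for anyone below.
The only share above 0.2439 is Xia's 9/31, contributing 59; the remaining 7 contribute 0. Total contributed: 59.
The restocking fund pays out 4.1 × 59 = 241.90 in total (split across the unequal shares, but the aggregate is all that matters for the group sum).
The 7 free-riders keep 59 each, adding 413. Group total = 413 + 241.90 = 654.90.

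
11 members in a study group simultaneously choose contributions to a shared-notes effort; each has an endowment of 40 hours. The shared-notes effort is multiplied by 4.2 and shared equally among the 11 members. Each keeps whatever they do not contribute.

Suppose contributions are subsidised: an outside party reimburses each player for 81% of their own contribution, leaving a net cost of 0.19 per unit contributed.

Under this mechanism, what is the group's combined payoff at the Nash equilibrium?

2204.40 hours

With the mechanism, a contributed unit returns (4.2/11) / 0.19 = 2.0096 per unit of net cost to the contributor — now above 1 — so contributing fully is weakly dominant for every player.
So the Nash equilibrium is full contribution by all 11; the group earns 11 × (40 × 0.81 + 4.2 × 40) = 2204.40.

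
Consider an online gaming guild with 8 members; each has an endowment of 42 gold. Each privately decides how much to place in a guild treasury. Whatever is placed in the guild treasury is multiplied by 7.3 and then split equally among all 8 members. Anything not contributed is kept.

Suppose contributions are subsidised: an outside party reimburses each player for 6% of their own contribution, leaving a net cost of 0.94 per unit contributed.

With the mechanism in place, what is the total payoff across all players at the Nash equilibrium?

With the mechanism, a contributed unit returns (7.3/8) / 0.94 = 0.9707 per unit of net cost — still below 1 — so contributing 0 remains dominant for every player.
Everyone keeps their endowment and the group total is 8 × 42 = 336.

336.00 gold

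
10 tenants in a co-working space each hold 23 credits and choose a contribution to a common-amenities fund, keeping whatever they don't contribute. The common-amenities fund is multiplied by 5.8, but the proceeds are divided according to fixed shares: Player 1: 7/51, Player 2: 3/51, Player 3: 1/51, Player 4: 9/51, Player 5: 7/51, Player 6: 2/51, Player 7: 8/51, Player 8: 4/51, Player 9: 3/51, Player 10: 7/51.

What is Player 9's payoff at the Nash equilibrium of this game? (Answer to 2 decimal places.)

Player j's private return per contributed unit is 5.8 × (j's share). Contributing is weakly dominant for j when that share is at least 1/5.8 = 0.1724, and contributing 0 is dominant otherwise.
Player 4 alone (share 9/51) is above the threshold, contributing 23; the remaining 9 contribute 0. Total contributed: 23.
Player 9 keeps 23 and receives 5.8 × 23 × 3/51 = 7.85 from the common-amenities fund, for a payoff of 30.85.

30.85 credits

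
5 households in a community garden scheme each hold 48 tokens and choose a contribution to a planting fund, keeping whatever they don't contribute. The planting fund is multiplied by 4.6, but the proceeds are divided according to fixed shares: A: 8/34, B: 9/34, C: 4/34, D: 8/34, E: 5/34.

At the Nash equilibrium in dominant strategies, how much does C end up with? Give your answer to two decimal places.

Player j's private return per contributed unit is 4.6 × (j's share). Contributing is weakly dominant for j when that share is at least 1/4.6 = 0.2174, and contributing 0 is dominant otherwise.
A, B and D clear that bar, contributing 48 each; the remaining 2 contribute 0. Total contributed: 144.
C keeps 48 and receives 4.6 × 144 × 4/34 = 77.93 from the planting fund, for a payoff of 125.93.

125.93 tokens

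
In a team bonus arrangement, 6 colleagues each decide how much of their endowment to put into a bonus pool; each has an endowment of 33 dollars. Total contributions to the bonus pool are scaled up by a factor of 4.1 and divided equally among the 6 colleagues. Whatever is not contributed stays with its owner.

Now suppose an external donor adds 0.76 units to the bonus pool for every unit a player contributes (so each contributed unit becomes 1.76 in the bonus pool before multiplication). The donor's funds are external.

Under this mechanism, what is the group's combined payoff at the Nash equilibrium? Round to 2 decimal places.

Under the mechanism each unit contributed yields 4.1 × 1.76 / 6 = 1.2027 back to its contributor per unit of net cost, which exceeds 1, making full contribution the dominant choice for everyone.
So the Nash equilibrium is full contribution by all 6; the group earns 4.1 × 1.76 × 198 = 1428.77.

1428.77 dollars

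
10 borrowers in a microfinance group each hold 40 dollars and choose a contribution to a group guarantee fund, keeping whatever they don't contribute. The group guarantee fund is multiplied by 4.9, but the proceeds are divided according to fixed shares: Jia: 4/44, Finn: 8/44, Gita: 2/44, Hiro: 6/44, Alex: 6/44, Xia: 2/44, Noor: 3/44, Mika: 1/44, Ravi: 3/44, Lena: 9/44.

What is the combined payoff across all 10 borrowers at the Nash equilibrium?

556.00 dollars

For player j, contributing a unit is worthwhile iff 4.9 × (j's share) ≥ 1, i.e. iff j's share is at least 0.2041.
Only Lena (9/44) clears that bar, contributing 40; the remaining 9 contribute 0. Total contributed: 40.
The group guarantee fund pays out 4.9 × 40 = 196.00 in total (split across the unequal shares, but the aggregate is all that matters for the group sum).
The 9 free-riders keep 40 each, adding 360. Group total = 360 + 196.00 = 556.00.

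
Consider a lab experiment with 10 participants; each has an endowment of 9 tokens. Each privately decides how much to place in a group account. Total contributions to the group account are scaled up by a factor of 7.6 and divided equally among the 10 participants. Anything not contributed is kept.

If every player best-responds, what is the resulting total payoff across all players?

90.00 tokens

Each contributed unit returns 7.6/10 = 0.7600 to its contributor — below 1 — so contributing 0 is dominant for every player. At the Nash equilibrium everyone keeps their 9, and the group total is 10 × 9 = 90.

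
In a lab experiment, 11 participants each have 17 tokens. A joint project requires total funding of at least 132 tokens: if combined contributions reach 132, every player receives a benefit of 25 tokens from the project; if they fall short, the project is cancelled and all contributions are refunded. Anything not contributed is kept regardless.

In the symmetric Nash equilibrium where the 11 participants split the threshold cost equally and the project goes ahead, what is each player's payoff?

30 tokens

Equal share of the threshold: 132/11 = 12.
At this profile no one gains by cutting their contribution: any cut drops the total below 132, the project is cancelled, contributions are refunded, and the deviator ends with 17, which is less than 17 − 12 + 25 = 30. Contributing more than 12 just wastes the excess. So contributing exactly 12 is a best response.
Each player's payoff: 17 − 12 + 25 = 30.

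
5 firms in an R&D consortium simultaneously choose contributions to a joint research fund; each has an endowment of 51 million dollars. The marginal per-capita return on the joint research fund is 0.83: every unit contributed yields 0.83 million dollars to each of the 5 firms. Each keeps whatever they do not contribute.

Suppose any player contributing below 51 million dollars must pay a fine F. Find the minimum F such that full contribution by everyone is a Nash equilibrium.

8.67 million dollars

Given the others contribute fully, the best deviation is to contribute 0 (any partial contribution still incurs the fine and gives up units whose private return 0.83 is below 1).
Deviating from 51 to 0 saves 51 million dollars but forfeits the deviator's share of the drop in the joint research fund: 0.83 × 51 = 42.33.
So the deviation gain is 51 − 42.33 = 8.67, and the fine must be at least 8.67 million dollars to wipe it out.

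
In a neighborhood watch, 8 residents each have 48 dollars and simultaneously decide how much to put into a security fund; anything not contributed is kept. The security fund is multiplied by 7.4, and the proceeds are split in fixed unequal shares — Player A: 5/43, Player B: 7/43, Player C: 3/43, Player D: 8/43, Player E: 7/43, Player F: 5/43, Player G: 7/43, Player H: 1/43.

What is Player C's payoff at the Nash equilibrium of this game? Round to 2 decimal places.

Each unit j contributes comes back to j as 7.4 × (j's share), so j prefers to contribute only if that share exceeds 1/7.4 = 0.1351; otherwise keeping the unit dominates.
The shares above 0.1351 belong to Player B, Player D, Player E and Player G, contributing 48 each; the remaining 4 contribute 0. Total contributed: 192.
Player C keeps 48 and receives 7.4 × 192 × 3/43 = 99.13 from the security fund, for a payoff of 147.13.

147.13 dollars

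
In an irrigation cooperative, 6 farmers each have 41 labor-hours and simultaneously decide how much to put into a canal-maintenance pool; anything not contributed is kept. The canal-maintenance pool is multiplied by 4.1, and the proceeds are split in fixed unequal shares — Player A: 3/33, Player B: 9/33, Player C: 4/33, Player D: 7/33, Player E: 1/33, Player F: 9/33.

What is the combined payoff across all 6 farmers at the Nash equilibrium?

500.20 labor-hours

Player j's private return per contributed unit is 4.1 × (j's share). Contributing is weakly dominant for j when that share is at least 1/4.1 = 0.2439, and contributing 0 is dominant otherwise.
Player B and Player F are above the threshold, contributing 41 each; the remaining 4 contribute 0. Total contributed: 82.
The canal-maintenance pool pays out 4.1 × 82 = 336.20 in total (split across the unequal shares, but the aggregate is all that matters for the group sum).
The 4 free-riders keep 41 each, adding 164. Group total = 164 + 336.20 = 500.20.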